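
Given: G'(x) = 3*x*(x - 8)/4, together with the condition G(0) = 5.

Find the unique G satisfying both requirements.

G(x) = x**3/4 - 3*x**2 + 5

Whatever form G(x) takes, its d/dx must return the stated G'(x).
A general antiderivative is x**3/4 - 3*x**2 + 3 + C.
The condition gives C = 5 - (3) = 2.
So G(x) = x**3/4 - 3*x**2 + 5.
Check: d/dx[x**3/4 - 3*x**2 + 5] = 3*x**2/4 - 6*x, which equals G'(x).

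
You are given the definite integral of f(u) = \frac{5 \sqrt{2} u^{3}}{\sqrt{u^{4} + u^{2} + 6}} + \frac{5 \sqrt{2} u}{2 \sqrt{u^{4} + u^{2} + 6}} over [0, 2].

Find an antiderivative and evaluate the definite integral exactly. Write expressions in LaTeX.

Antiderivative: F(u) = \frac{5 \sqrt{2} \sqrt{u^{4} + u^{2} + 6}}{2}; value = - 5 \sqrt{3} + 5 \sqrt{13}

f matches the chain-rule pattern g'(h)*h' with inner function h(u) = \frac{u^{4}}{2} + \frac{u^{2}}{2} + 3; substituting w = h(u) collapses the integral.
F(u) = \frac{5 \sqrt{2} \sqrt{u^{4} + u^{2} + 6}}{2} is an antiderivative of f.
Check: d/du[\frac{5 \sqrt{2} \sqrt{u^{4} + u^{2} + 6}}{2}] = \frac{10 \sqrt{2} u^{3} + 5 \sqrt{2} u}{2 \sqrt{u^{4} + u^{2} + 6}}, which equals f(u).
F(2) = 5 \sqrt{13}; F(0) = 5 \sqrt{3}.
Integral = F(2) - F(0) = - 5 \sqrt{3} + 5 \sqrt{13}.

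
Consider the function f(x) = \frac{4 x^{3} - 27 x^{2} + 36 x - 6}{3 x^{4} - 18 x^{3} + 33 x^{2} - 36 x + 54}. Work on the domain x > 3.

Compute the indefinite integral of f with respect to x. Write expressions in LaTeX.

For F(x) to be correct the identity F'(x) - f(x) = 0 must hold.
Check: d/dx[\frac{2 x \log{\left(\frac{x^{2}}{2} + 1 \right)} - 6 \log{\left(\frac{x^{2}}{2} + 1 \right)} + 3}{3 \left(x - 3\right)}] = \frac{4 x^{3} - 27 x^{2} + 36 x - 6}{3 x^{4} - 18 x^{3} + 33 x^{2} - 36 x + 54} = f(x).

F(x) = \frac{2 x \log{\left(\frac{x^{2}}{2} + 1 \right)} - 6 \log{\left(\frac{x^{2}}{2} + 1 \right)} + 3}{3 \left(x - 3\right)} + C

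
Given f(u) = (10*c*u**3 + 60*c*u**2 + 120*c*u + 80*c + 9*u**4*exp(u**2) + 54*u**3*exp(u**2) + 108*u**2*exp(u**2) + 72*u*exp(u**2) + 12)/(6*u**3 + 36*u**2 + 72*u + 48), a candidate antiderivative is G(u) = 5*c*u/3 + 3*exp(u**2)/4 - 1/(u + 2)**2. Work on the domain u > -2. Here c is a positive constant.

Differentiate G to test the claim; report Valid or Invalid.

Valid: G'(u) = f(u).

d/du[G] = (10*c*u**3 + 60*c*u**2 + 120*c*u + 80*c + 9*u**4*exp(u**2) + 54*u**3*exp(u**2) + 108*u**2*exp(u**2) + 72*u*exp(u**2) + 12)/(6*u**3 + 36*u**2 + 72*u + 48)
This equals f(u) exactly, so the claim holds.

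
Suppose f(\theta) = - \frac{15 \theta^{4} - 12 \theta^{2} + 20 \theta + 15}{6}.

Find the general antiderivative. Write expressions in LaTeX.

Since d/d\theta undoes antidifferentiation here, F'(\theta) = f(\theta) is required of F(\theta).
Check: d/d\theta[- \frac{\theta^{5}}{2} + \frac{2 \theta^{3}}{3} - \frac{5 \theta^{2}}{3} - \frac{5 \theta}{2}] = - \frac{5 \theta^{4}}{2} + 2 \theta^{2} - \frac{10 \theta}{3} - \frac{5}{2}, which equals f(\theta).

F(\theta) = - \frac{\theta^{5}}{2} + \frac{2 \theta^{3}}{3} - \frac{5 \theta^{2}}{3} - \frac{5 \theta}{2} + C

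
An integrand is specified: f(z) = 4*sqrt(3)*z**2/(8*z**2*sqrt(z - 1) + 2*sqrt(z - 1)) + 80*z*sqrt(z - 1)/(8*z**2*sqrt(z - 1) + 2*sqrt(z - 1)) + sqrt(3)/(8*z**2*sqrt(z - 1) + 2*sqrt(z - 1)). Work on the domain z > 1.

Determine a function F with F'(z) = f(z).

Integrate term by term and add the pieces.
Check: d/dz[sqrt(3)*sqrt(z - 1) + 5*log(2*z**2 + 1/2)] = (4*sqrt(3)*z**2 + 80*z*sqrt(z - 1) + sqrt(3))/(8*z**2*sqrt(z - 1) + 2*sqrt(z - 1)), which equals f(z).

An antiderivative is F(z) = sqrt(3)*sqrt(z - 1) + 5*log(2*z**2 + 1/2).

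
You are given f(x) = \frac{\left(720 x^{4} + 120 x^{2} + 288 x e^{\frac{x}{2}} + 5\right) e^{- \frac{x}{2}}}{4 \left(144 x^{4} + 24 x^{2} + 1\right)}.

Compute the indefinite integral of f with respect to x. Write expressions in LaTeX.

F(x) = - \frac{5 e^{- \frac{x}{2}}}{2} - \frac{1}{4 x^{2} + \frac{1}{3}} + C

Recover f(x) by differentiating a candidate F(x); any mismatch rules it out.
Check: d/dx[- \frac{5 e^{- \frac{x}{2}}}{2} - \frac{1}{4 x^{2} + \frac{1}{3}}] = \frac{720 x^{4} + 120 x^{2} + 288 x e^{\frac{x}{2}} + 5}{576 x^{4} e^{\frac{x}{2}} + 96 x^{2} e^{\frac{x}{2}} + 4 e^{\frac{x}{2}}}, which equals f(x).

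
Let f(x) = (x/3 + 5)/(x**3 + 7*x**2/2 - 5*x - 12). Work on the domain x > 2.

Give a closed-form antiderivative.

An antiderivative is F(x) = 17*log(x - 2)/63 - 18*log(x + 3/2)/35 + 11*log(x + 4)/45.

Factor the denominator (3*(x - 2)*(x + 4)*(2*x + 3)) and decompose: f = -36/(35*(2*x + 3)) + 11/(45*(x + 4)) + 17/(63*(x - 2)); each piece integrates to a log, atan, or power term.
Check: d/dx[17*log(x - 2)/63 - 18*log(x + 3/2)/35 + 11*log(x + 4)/45] = (2*x + 30)/(6*x**3 + 21*x**2 - 30*x - 72), which equals f(x).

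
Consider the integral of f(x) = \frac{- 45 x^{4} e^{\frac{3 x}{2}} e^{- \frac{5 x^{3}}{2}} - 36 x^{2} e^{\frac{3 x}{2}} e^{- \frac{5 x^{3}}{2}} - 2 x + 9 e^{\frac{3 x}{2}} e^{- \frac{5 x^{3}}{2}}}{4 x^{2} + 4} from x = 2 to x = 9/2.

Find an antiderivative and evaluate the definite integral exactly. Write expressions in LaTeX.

A first test for any F(x): its x-derivative must equal f(x) identically.
F(x) = \frac{3 e^{\frac{3 x}{2}} e^{- \frac{5 x^{3}}{2}}}{2} - \frac{\log{\left(\frac{x^{2}}{2} + \frac{1}{2} \right)}}{4} is an antiderivative of f.
Check: d/dx[\frac{3 e^{\frac{3 x}{2}} e^{- \frac{5 x^{3}}{2}}}{2} - \frac{\log{\left(\frac{x^{2}}{2} + \frac{1}{2} \right)}}{4}] = \frac{- 45 x^{4} e^{\frac{3 x}{2}} - 36 x^{2} e^{\frac{3 x}{2}} - 2 x e^{\frac{5 x^{3}}{2}} + 9 e^{\frac{3 x}{2}}}{4 x^{2} e^{\frac{5 x^{3}}{2}} + 4 e^{\frac{5 x^{3}}{2}}}, which equals f(x).
F(9/2) = - \frac{\log{\left(\frac{85}{8} \right)}}{4} + \frac{3}{2 e^{\frac{3537}{16}}}; F(2) = - \frac{\log{\left(\frac{5}{2} \right)}}{4} + \frac{3}{2 e^{17}}.
Integral = F(9/2) - F(2) = - \frac{\log{\left(\frac{85}{8} \right)}}{4} - \frac{3}{2 e^{17}} + \frac{3}{2 e^{\frac{3537}{16}}} + \frac{\log{\left(\frac{5}{2} \right)}}{4}.

Antiderivative: F(x) = \frac{3 e^{\frac{3 x}{2}} e^{- \frac{5 x^{3}}{2}}}{2} - \frac{\log{\left(\frac{x^{2}}{2} + \frac{1}{2} \right)}}{4}; value = - \frac{\log{\left(\frac{85}{8} \right)}}{4} - \frac{3}{2 e^{17}} + \frac{3}{2 e^{\frac{3537}{16}}} + \frac{\log{\left(\frac{5}{2} \right)}}{4}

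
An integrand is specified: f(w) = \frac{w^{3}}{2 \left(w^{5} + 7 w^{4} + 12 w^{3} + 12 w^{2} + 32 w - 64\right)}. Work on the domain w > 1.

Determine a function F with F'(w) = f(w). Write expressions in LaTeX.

Factor the denominator (2 \left(w - 1\right) \left(w + 4\right)^{2} \left(w^{2} + 4\right)) and decompose: f = \frac{11 w - 4}{250 \left(w^{2} + 4\right)} - \frac{6}{125 \left(w + 4\right)} + \frac{8}{25 \left(w + 4\right)^{2}} + \frac{1}{250 \left(w - 1\right)}; each piece integrates to a log, atan, or power term.
Check: d/dw[- \frac{- 2 w \log{\left(w - 1 \right)} + 24 w \log{\left(w + 4 \right)} - 11 w \log{\left(w^{2} + 4 \right)} + 4 w \operatorname{atan}{\left(\frac{w}{2} \right)} - 8 \log{\left(w - 1 \right)} + 96 \log{\left(w + 4 \right)} - 44 \log{\left(w^{2} + 4 \right)} + 16 \operatorname{atan}{\left(\frac{w}{2} \right)} + 160}{500 \left(w + 4\right)}] = \frac{w^{3}}{2 w^{5} + 14 w^{4} + 24 w^{3} + 24 w^{2} + 64 w - 128}, which equals f(w).

An antiderivative is F(w) = - \frac{- 2 w \log{\left(w - 1 \right)} + 24 w \log{\left(w + 4 \right)} - 11 w \log{\left(w^{2} + 4 \right)} + 4 w \operatorname{atan}{\left(\frac{w}{2} \right)} - 8 \log{\left(w - 1 \right)} + 96 \log{\left(w + 4 \right)} - 44 \log{\left(w^{2} + 4 \right)} + 16 \operatorname{atan}{\left(\frac{w}{2} \right)} + 160}{500 \left(w + 4\right)}.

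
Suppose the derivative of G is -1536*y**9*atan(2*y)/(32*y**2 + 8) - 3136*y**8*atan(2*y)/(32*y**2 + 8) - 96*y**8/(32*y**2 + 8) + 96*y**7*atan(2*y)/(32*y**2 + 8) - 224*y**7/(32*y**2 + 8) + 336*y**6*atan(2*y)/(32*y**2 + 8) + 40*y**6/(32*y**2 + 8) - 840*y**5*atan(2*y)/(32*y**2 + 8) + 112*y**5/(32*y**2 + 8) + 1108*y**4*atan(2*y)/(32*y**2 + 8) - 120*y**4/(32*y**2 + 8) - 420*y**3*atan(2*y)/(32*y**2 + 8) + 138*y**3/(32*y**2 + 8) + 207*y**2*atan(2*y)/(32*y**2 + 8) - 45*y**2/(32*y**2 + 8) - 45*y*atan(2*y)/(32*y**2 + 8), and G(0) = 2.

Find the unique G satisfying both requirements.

The integrand splits into summands that can be handled one at a time.
A general antiderivative is -3*(-y**4 - 4*y**3/3 + 5*y**2/4)*(-2*y**4 - 2*y**3 + y**2 - 3*y/2 + 3/4)*atan(2*y) + C.
The condition gives C = 2 - (0) = 2.
So G(y) = (-y**2*(-12*y**2 - 16*y + 15)*(-8*y**4 - 8*y**3 + 4*y**2 - 6*y + 3)*atan(2*y) + 32)/16.
Check: d/dy[(-y**2*(-12*y**2 - 16*y + 15)*(-8*y**4 - 8*y**3 + 4*y**2 - 6*y + 3)*atan(2*y) + 32)/16] = (-1536*y**9*atan(2*y) - 3136*y**8*atan(2*y) - 96*y**8 + 96*y**7*atan(2*y) - 224*y**7 + 336*y**6*atan(2*y) + 40*y**6 - 840*y**5*atan(2*y) + 112*y**5 + 1108*y**4*atan(2*y) - 120*y**4 - 420*y**3*atan(2*y) + 138*y**3 + 207*y**2*atan(2*y) - 45*y**2 - 45*y*atan(2*y))/(32*y**2 + 8), which equals G'(y).

G(y) = (-y**2*(-12*y**2 - 16*y + 15)*(-8*y**4 - 8*y**3 + 4*y**2 - 6*y + 3)*atan(2*y) + 32)/16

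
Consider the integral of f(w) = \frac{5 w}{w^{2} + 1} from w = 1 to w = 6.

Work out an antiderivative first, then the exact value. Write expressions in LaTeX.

Antiderivative: F(w) = \frac{5 \log{\left(\frac{3 w^{2}}{2} + \frac{3}{2} \right)}}{2}; value = - \frac{5 \log{\left(3 \right)}}{2} + \frac{5 \log{\left(\frac{111}{2} \right)}}{2}

f matches the chain-rule pattern g'(h)*h' with inner function h(w) = \frac{3 w^{2}}{2} + \frac{3}{2}; substituting u = h(w) collapses the integral.
F(w) = \frac{5 \log{\left(\frac{3 w^{2}}{2} + \frac{3}{2} \right)}}{2} is an antiderivative of f.
Check: d/dw[\frac{5 \log{\left(\frac{3 w^{2}}{2} + \frac{3}{2} \right)}}{2}] = \frac{5 w}{w^{2} + 1} = f(w).
F(6) = \frac{5 \log{\left(\frac{111}{2} \right)}}{2}; F(1) = \frac{5 \log{\left(3 \right)}}{2}.
Integral = F(6) - F(1) = - \frac{5 \log{\left(3 \right)}}{2} + \frac{5 \log{\left(\frac{111}{2} \right)}}{2}.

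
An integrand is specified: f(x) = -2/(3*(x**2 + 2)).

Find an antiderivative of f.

An antiderivative F(x) passes only if d/dx[F] lands on f(x) exactly.
Check: d/dx[-sqrt(2)*atan(sqrt(2)*x/2)/3] = -2/(3*x**2 + 6), which equals f(x).

An antiderivative is F(x) = -sqrt(2)*atan(sqrt(2)*x/2)/3.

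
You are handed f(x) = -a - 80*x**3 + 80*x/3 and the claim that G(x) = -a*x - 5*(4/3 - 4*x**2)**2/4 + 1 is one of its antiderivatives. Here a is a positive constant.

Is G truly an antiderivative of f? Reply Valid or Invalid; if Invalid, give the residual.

d/dx[G] = -a - 80*x**3 + 80*x/3
This equals f(x) exactly, so the claim holds.

Valid - the claim checks out under differentiation.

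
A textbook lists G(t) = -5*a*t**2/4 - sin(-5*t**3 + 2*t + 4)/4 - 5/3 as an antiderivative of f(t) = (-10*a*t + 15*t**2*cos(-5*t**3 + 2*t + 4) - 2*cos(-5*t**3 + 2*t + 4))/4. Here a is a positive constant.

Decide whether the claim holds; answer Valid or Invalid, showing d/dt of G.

Valid: G'(t) = f(t).

d/dt[G] = -5*a*t/2 + 15*t**2*cos(-5*t**3 + 2*t + 4)/4 - cos(-5*t**3 + 2*t + 4)/2
This equals f(t) exactly, so the claim holds.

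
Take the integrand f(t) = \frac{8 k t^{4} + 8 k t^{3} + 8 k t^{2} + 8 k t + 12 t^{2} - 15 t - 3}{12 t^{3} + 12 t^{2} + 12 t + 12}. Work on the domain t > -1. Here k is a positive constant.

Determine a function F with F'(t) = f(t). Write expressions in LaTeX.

An antiderivative is F(t) = \frac{4 k t^{2} + 12 \log{\left(4 t + 4 \right)} - 15 \operatorname{atan}{\left(t \right)}}{12}.

A candidate is checked by its d/dt: the result must match f(t).
Check: d/dt[\frac{4 k t^{2} + 12 \log{\left(4 t + 4 \right)} - 15 \operatorname{atan}{\left(t \right)}}{12}] = \frac{8 k t^{4} + 8 k t^{3} + 8 k t^{2} + 8 k t + 12 t^{2} - 15 t - 3}{12 t^{3} + 12 t^{2} + 12 t + 12} = f(t).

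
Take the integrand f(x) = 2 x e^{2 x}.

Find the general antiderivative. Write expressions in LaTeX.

F(x) = x e^{2 x} - \frac{e^{2 x}}{2} + C

f has the shape u'v + uv' for u = x - \frac{1}{2} and v = e^{2 x} — it is the derivative of the product u*v.
Check: d/dx[x e^{2 x} - \frac{e^{2 x}}{2}] = 2 x e^{2 x} = f(x).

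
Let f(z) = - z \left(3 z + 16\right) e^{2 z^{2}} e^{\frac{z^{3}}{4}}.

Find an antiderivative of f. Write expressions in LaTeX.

An antiderivative is F(z) = - 4 e^{2 z^{2}} e^{\frac{z^{3}}{4}}.

f matches the chain-rule pattern g'(h)*h' with inner function h(z) = \frac{z^{3}}{4} + 2 z^{2}; substituting u = h(z) collapses the integral.
Check: d/dz[- 4 e^{2 z^{2}} e^{\frac{z^{3}}{4}}] = - 3 z^{2} e^{2 z^{2}} e^{\frac{z^{3}}{4}} - 16 z e^{2 z^{2}} e^{\frac{z^{3}}{4}}, which equals f(z).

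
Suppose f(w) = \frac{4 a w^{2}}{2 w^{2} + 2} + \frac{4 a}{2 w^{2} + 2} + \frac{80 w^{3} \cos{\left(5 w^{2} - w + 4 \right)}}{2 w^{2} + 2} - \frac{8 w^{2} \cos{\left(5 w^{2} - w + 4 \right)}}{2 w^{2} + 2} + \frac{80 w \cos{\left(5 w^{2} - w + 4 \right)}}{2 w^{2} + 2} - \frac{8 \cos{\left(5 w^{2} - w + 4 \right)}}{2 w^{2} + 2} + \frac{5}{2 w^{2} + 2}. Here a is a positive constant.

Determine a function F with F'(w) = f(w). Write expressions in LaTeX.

Integrate term by term and add the pieces.
Check: d/dw[\frac{4 a w + 8 \sin{\left(5 w^{2} - w + 4 \right)} + 5 \operatorname{atan}{\left(w \right)}}{2}] = \frac{4 a w^{2} + 4 a + 80 w^{3} \cos{\left(5 w^{2} - w + 4 \right)} - 8 w^{2} \cos{\left(5 w^{2} - w + 4 \right)} + 80 w \cos{\left(5 w^{2} - w + 4 \right)} - 8 \cos{\left(5 w^{2} - w + 4 \right)} + 5}{2 w^{2} + 2}, which equals f(w).

An antiderivative is F(w) = \frac{4 a w + 8 \sin{\left(5 w^{2} - w + 4 \right)} + 5 \operatorname{atan}{\left(w \right)}}{2}.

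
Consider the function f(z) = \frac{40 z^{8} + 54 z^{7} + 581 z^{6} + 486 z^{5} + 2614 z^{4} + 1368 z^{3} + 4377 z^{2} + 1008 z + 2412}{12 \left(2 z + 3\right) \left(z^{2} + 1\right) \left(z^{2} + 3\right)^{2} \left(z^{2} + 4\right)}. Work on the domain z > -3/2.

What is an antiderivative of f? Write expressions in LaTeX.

Recover f(z) by differentiating a candidate F(z); any mismatch rules it out.
Check: d/dz[\frac{20 z^{2} \log{\left(4 z + 6 \right)} + 12 z^{2} \operatorname{atan}{\left(\frac{z}{2} \right)} + 3 z^{2} \operatorname{atan}{\left(z \right)} + 60 \log{\left(4 z + 6 \right)} + 36 \operatorname{atan}{\left(\frac{z}{2} \right)} + 9 \operatorname{atan}{\left(z \right)} - 15}{12 \left(z^{2} + 3\right)}] = \frac{40 z^{8} + 54 z^{7} + 581 z^{6} + 486 z^{5} + 2614 z^{4} + 1368 z^{3} + 4377 z^{2} + 1008 z + 2412}{24 z^{9} + 36 z^{8} + 264 z^{7} + 396 z^{6} + 1032 z^{5} + 1548 z^{4} + 1656 z^{3} + 2484 z^{2} + 864 z + 1296}, which equals f(z).

An antiderivative is F(z) = \frac{20 z^{2} \log{\left(4 z + 6 \right)} + 12 z^{2} \operatorname{atan}{\left(\frac{z}{2} \right)} + 3 z^{2} \operatorname{atan}{\left(z \right)} + 60 \log{\left(4 z + 6 \right)} + 36 \operatorname{atan}{\left(\frac{z}{2} \right)} + 9 \operatorname{atan}{\left(z \right)} - 15}{12 \left(z^{2} + 3\right)}.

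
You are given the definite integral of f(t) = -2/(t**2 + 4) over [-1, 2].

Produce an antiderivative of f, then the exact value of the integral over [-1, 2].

An antiderivative F(t) passes only if d/dt[F] lands on f(t) exactly.
F(t) = -atan(t/2) is an antiderivative of f.
Check: d/dt[-atan(t/2)] = -2/(t**2 + 4) = f(t).
F(2) = -pi/4; F(-1) = atan(1/2).
Integral = F(2) - F(-1) = -pi/4 - atan(1/2).

Antiderivative: F(t) = -atan(t/2); value = -pi/4 - atan(1/2)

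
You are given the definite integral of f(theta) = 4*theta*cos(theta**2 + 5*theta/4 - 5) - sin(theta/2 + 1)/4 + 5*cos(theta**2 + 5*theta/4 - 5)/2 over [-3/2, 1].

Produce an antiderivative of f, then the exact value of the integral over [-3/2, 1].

The integrand splits into summands that can be handled one at a time.
F(theta) = (4*sin(theta**2 + 5*theta/4 - 5) + cos(theta/2 + 1))/2 is an antiderivative of f.
Check: d/dtheta[(4*sin(theta**2 + 5*theta/4 - 5) + cos(theta/2 + 1))/2] = 4*theta*cos(theta**2 + 5*theta/4 - 5) - sin(theta/2 + 1)/4 + 5*cos(theta**2 + 5*theta/4 - 5)/2 = f(theta).
F(1) = -2*sin(11/4) + cos(3/2)/2; F(-3/2) = cos(1/4)/2 - 2*sin(37/8).
Integral = F(1) - F(-3/2) = 2*sin(37/8) - 2*sin(11/4) - cos(1/4)/2 + cos(3/2)/2.

Antiderivative: F(theta) = (4*sin(theta**2 + 5*theta/4 - 5) + cos(theta/2 + 1))/2; value = 2*sin(37/8) - 2*sin(11/4) - cos(1/4)/2 + cos(3/2)/2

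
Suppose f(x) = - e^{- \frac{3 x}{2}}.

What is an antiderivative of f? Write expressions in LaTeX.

An antiderivative is F(x) = \frac{2 e^{- \frac{3 x}{2}}}{3}.

An antiderivative F(x) passes only if d/dx[F] lands on f(x) exactly.
Check: d/dx[\frac{2 e^{- \frac{3 x}{2}}}{3}] = - e^{- \frac{3 x}{2}} = f(x).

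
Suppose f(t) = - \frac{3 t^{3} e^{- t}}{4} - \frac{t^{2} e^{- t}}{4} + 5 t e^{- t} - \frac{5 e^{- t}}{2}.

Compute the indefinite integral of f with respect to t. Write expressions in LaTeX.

Recognize the product-rule pattern: f = u'v + uv' with u = \frac{3 t^{3}}{4} + \frac{5 t^{2}}{2} + \frac{5}{2}, v = e^{- t}, so integration by parts undoes it.
Check: d/dt[\frac{3 t^{3} e^{- t}}{4} + \frac{5 t^{2} e^{- t}}{2} + \frac{5 e^{- t}}{2}] = \frac{\left(- 3 t^{3} - t^{2} + 20 t - 10\right) e^{- t}}{4}, which equals f(t).

F(t) = \frac{3 t^{3} e^{- t}}{4} + \frac{5 t^{2} e^{- t}}{2} + \frac{5 e^{- t}}{2} + C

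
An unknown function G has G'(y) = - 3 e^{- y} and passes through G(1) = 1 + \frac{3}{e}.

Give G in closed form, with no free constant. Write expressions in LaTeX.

G(y) = 1 + 3 e^{- y}

Check a candidate G(y) by differentiating: d/dy[G] must match the given G'(y).
A general antiderivative is 3 e^{- y} + C.
The condition gives C = 1 + \frac{3}{e} - (\frac{3}{e}) = 1.
So G(y) = 1 + 3 e^{- y}.
Check: d/dy[1 + 3 e^{- y}] = - 3 e^{- y} = G'(y).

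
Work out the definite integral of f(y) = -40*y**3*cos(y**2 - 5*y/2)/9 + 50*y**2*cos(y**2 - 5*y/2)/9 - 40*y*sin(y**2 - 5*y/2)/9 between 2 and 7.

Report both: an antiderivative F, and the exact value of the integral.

Antiderivative: F(y) = -20*y**2*sin(y**2 - 5*y/2)/9; value = -980*sin(63/2)/9 - 80*sin(1)/9

Recognize the product-rule pattern: f = u'v + uv' with u = -20*y**2/9, v = sin(y**2 - 5*y/2), so integration by parts undoes it.
F(y) = -20*y**2*sin(y**2 - 5*y/2)/9 is an antiderivative of f.
Check: d/dy[-20*y**2*sin(y**2 - 5*y/2)/9] = -40*y**3*cos(y**2 - 5*y/2)/9 + 50*y**2*cos(y**2 - 5*y/2)/9 - 40*y*sin(y**2 - 5*y/2)/9 = f(y).
F(7) = -980*sin(63/2)/9; F(2) = 80*sin(1)/9.
Integral = F(7) - F(2) = -980*sin(63/2)/9 - 80*sin(1)/9.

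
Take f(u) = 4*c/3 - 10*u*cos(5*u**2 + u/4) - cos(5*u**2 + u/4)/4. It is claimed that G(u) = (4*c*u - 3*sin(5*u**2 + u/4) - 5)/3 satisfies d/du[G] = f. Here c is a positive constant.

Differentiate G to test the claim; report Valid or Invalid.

Valid - differentiating G returns exactly f.

d/du[G] = 4*c/3 - 10*u*cos(5*u**2 + u/4) - cos(5*u**2 + u/4)/4
This equals f(u) exactly, so the claim holds.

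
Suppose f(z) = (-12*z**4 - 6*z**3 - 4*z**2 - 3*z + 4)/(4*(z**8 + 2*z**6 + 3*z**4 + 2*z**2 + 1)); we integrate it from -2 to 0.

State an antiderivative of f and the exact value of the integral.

Recognize the product-rule pattern: f = u'v + uv' with u = 1/(2*z**4 + 2*z**2 + 2), v = 2*z + 3/4, so integration by parts undoes it.
F(z) = (8*z + 3)/(8*z**4 + 8*z**2 + 8) is an antiderivative of f.
Check: d/dz[(8*z + 3)/(8*z**4 + 8*z**2 + 8)] = (-12*z**4 - 6*z**3 - 4*z**2 - 3*z + 4)/(4*z**8 + 8*z**6 + 12*z**4 + 8*z**2 + 4), which equals f(z).
F(0) = 3/8; F(-2) = -13/168.
Integral = F(0) - F(-2) = 19/42.

Antiderivative: F(z) = (8*z + 3)/(8*z**4 + 8*z**2 + 8); value = 19/42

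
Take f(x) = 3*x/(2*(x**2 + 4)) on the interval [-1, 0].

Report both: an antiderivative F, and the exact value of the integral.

f matches the chain-rule pattern g'(h)*h' with inner function h(x) = 3*x**2/2 + 6; substituting u = h(x) collapses the integral.
F(x) = 3*log(3*x**2/2 + 6)/4 is an antiderivative of f.
Check: d/dx[3*log(3*x**2/2 + 6)/4] = 3*x/(2*x**2 + 8), which equals f(x).
F(0) = 3*log(6)/4; F(-1) = 3*log(15/2)/4.
Integral = F(0) - F(-1) = -3*log(15/2)/4 + 3*log(6)/4.

Antiderivative: F(x) = 3*log(3*x**2/2 + 6)/4; value = -3*log(15/2)/4 + 3*log(6)/4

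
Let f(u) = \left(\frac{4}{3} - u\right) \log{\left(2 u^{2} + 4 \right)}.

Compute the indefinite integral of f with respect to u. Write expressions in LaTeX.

F(u) = - \frac{u^{2} \log{\left(u^{2} + 2 \right)}}{2} - \frac{u^{2} \log{\left(2 \right)}}{2} + \frac{u^{2}}{2} + \frac{4 u \log{\left(u^{2} + 2 \right)}}{3} - \frac{8 u}{3} + \frac{4 u \log{\left(2 \right)}}{3} - \log{\left(u^{2} + 2 \right)} + \frac{8 \sqrt{2} \operatorname{atan}{\left(\frac{\sqrt{2} u}{2} \right)}}{3} + C

Recover f(u) by differentiating a candidate F(u); any mismatch rules it out.
Check: d/du[- \frac{u^{2} \log{\left(u^{2} + 2 \right)}}{2} - \frac{u^{2} \log{\left(2 \right)}}{2} + \frac{u^{2}}{2} + \frac{4 u \log{\left(u^{2} + 2 \right)}}{3} - \frac{8 u}{3} + \frac{4 u \log{\left(2 \right)}}{3} - \log{\left(u^{2} + 2 \right)} + \frac{8 \sqrt{2} \operatorname{atan}{\left(\frac{\sqrt{2} u}{2} \right)}}{3}] = - u \log{\left(u^{2} + 2 \right)} - u \log{\left(2 \right)} + \frac{4 \log{\left(u^{2} + 2 \right)}}{3} + \frac{4 \log{\left(2 \right)}}{3}, which equals f(u).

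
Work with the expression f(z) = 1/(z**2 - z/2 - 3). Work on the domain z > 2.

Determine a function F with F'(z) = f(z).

The denominator factors as (z - 2)*(2*z + 3); partial fractions split f into directly integrable pieces: -4/(7*(2*z + 3)) + 2/(7*(z - 2)).
Check: d/dz[2*log(z - 2)/7 - 2*log(z + 3/2)/7] = 2/(2*z**2 - z - 6), which equals f(z).

An antiderivative is F(z) = 2*log(z - 2)/7 - 2*log(z + 3/2)/7.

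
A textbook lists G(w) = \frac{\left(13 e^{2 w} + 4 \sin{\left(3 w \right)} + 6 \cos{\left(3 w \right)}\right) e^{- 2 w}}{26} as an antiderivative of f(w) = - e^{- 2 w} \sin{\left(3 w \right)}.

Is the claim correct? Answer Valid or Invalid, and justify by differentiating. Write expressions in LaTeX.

Valid. The derivative of G reproduces f.

d/dw[G] = - e^{- 2 w} \sin{\left(3 w \right)}
This equals f(w) exactly, so the claim holds.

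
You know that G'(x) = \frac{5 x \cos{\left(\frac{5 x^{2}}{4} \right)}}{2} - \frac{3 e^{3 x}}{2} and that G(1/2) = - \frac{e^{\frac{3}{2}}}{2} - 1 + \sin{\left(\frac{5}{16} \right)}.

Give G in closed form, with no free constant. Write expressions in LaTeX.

The integrand splits into summands that can be handled one at a time.
A general antiderivative is - \frac{e^{3 x}}{2} + \sin{\left(\frac{5 x^{2}}{4} \right)} + C.
The condition gives C = - \frac{e^{\frac{3}{2}}}{2} - 1 + \sin{\left(\frac{5}{16} \right)} - (- \frac{e^{\frac{3}{2}}}{2} + \sin{\left(\frac{5}{16} \right)}) = -1.
So G(x) = - \frac{e^{3 x} - 2 \sin{\left(\frac{5 x^{2}}{4} \right)} + 2}{2}.
Check: d/dx[- \frac{e^{3 x} - 2 \sin{\left(\frac{5 x^{2}}{4} \right)} + 2}{2}] = \frac{5 x \cos{\left(\frac{5 x^{2}}{4} \right)}}{2} - \frac{3 e^{3 x}}{2} = G'(x).

G(x) = - \frac{e^{3 x} - 2 \sin{\left(\frac{5 x^{2}}{4} \right)} + 2}{2}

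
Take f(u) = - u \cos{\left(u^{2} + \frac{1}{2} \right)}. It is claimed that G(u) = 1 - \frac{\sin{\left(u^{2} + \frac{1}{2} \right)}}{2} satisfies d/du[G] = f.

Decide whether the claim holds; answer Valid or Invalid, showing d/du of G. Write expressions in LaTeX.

Valid - the claim checks out under differentiation.

d/du[G] = - u \cos{\left(u^{2} + \frac{1}{2} \right)}
This equals f(u) exactly, so the claim holds.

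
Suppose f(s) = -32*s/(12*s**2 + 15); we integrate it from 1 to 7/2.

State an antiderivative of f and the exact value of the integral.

The substitution u = 2*s**2 + 5/2 works: f is exactly (dF/du)*(du/ds) for that inner function.
F(s) = -4*log(2*s**2 + 5/2)/3 is an antiderivative of f.
Check: d/ds[-4*log(2*s**2 + 5/2)/3] = -32*s/(12*s**2 + 15) = f(s).
F(7/2) = -4*log(27)/3; F(1) = -4*log(9/2)/3.
Integral = F(7/2) - F(1) = -4*log(27)/3 + 4*log(9/2)/3.

Antiderivative: F(s) = -4*log(2*s**2 + 5/2)/3; value = -4*log(27)/3 + 4*log(9/2)/3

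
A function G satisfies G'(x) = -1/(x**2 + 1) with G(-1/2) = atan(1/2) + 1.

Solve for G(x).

A candidate passes only if d/dx[G] lands on the given G'(x) exactly.
A general antiderivative is -atan(x) + C.
The condition gives C = atan(1/2) + 1 - (atan(1/2)) = 1.
So G(x) = 1 - atan(x).
Check: d/dx[1 - atan(x)] = -1/(x**2 + 1) = G'(x).

G(x) = 1 - atan(x)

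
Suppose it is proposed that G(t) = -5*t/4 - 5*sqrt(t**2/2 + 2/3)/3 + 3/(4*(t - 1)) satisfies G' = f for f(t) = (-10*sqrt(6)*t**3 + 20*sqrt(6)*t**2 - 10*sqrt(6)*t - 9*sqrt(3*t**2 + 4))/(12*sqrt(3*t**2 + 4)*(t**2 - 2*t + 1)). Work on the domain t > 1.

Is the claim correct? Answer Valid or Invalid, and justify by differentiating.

d/dt[G] = (-10*sqrt(6)*t**3 - 15*t**2*sqrt(3*t**2 + 4) + 20*sqrt(6)*t**2 + 30*t*sqrt(3*t**2 + 4) - 10*sqrt(6)*t - 24*sqrt(3*t**2 + 4))/(12*t**2*sqrt(3*t**2 + 4) - 24*t*sqrt(3*t**2 + 4) + 12*sqrt(3*t**2 + 4))
d/dt[G] - f(t) = -5/4 != 0.

Invalid: d/dt[G] - f = -5/4, which is not 0.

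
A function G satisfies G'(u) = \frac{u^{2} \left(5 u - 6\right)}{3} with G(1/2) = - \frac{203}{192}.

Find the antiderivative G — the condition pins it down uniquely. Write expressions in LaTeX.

G(u) = \frac{5 u^{4}}{12} - \frac{2 u^{3}}{3} - 1

A candidate passes only if d/du[G] lands on the given G'(u) exactly.
A general antiderivative is \frac{5 u^{4}}{12} - \frac{2 u^{3}}{3} + C.
The condition gives C = - \frac{203}{192} - (- \frac{11}{192}) = -1.
So G(u) = \frac{5 u^{4}}{12} - \frac{2 u^{3}}{3} - 1.
Check: d/du[\frac{5 u^{4}}{12} - \frac{2 u^{3}}{3} - 1] = \frac{5 u^{3}}{3} - 2 u^{2}, which equals G'(u).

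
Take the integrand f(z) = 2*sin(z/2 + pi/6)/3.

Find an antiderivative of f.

An antiderivative is F(z) = -4*cos(z/2 + pi/6)/3.

Any candidate F(z) must reproduce f(z) exactly when differentiated.
Check: d/dz[-4*cos(z/2 + pi/6)/3] = 2*sin(z/2 + pi/6)/3 = f(z).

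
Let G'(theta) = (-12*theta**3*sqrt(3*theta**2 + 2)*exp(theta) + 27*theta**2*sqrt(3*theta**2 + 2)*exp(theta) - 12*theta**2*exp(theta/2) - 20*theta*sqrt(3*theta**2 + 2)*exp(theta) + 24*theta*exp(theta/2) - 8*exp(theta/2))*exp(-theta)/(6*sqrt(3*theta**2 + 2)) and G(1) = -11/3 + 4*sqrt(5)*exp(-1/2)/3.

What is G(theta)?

A first test for any G(theta): its theta-derivative must equal the given G'(theta).
A general antiderivative is -theta**4/2 + 3*theta**3/2 - 5*theta**2/3 + 4*sqrt(3*theta**2 + 2)*exp(-theta/2)/3 - 2 + C.
The condition gives C = -11/3 + 4*sqrt(5)*exp(-1/2)/3 - (-8/3 + 4*sqrt(5)*exp(-1/2)/3) = -1.
So G(theta) = (-3*theta**4*exp(theta/2) + 9*theta**3*exp(theta/2) - 10*theta**2*exp(theta/2) + 8*sqrt(3*theta**2 + 2) - 18*exp(theta/2))*exp(-theta/2)/6.
Check: d/dtheta[(-3*theta**4*exp(theta/2) + 9*theta**3*exp(theta/2) - 10*theta**2*exp(theta/2) + 8*sqrt(3*theta**2 + 2) - 18*exp(theta/2))*exp(-theta/2)/6] = (-12*theta**3*sqrt(3*theta**2 + 2)*exp(theta/2) + 27*theta**2*sqrt(3*theta**2 + 2)*exp(theta/2) - 12*theta**2 - 20*theta*sqrt(3*theta**2 + 2)*exp(theta/2) + 24*theta - 8)*exp(-theta/2)/(6*sqrt(3*theta**2 + 2)), which equals G'(theta).

G(theta) = (-3*theta**4*exp(theta/2) + 9*theta**3*exp(theta/2) - 10*theta**2*exp(theta/2) + 8*sqrt(3*theta**2 + 2) - 18*exp(theta/2))*exp(-theta/2)/6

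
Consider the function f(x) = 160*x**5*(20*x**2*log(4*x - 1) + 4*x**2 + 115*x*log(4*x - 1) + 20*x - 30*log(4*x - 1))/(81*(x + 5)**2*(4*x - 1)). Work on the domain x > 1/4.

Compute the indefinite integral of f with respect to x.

F(x) = 160*x**6*log(4*x - 1)/(81*(x + 5)) + C

Any candidate F(x) must reproduce f(x) exactly when differentiated.
Check: d/dx[160*x**6*log(4*x - 1)/(81*(x + 5))] = (3200*x**7*log(4*x - 1) + 640*x**7 + 18400*x**6*log(4*x - 1) + 3200*x**6 - 4800*x**5*log(4*x - 1))/(324*x**3 + 3159*x**2 + 7290*x - 2025), which equals f(x).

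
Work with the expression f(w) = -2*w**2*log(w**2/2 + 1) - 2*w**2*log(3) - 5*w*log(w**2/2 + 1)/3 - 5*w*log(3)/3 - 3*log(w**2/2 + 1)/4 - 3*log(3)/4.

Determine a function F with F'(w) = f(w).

The integrand splits into summands that can be handled one at a time.
Check: d/dw[-2*w**3*log(w**2/2 + 1)/3 - 2*w**3*log(3)/3 + 4*w**3/9 - 5*w**2*log(w**2/2 + 1)/6 - 5*w**2*log(3)/6 + 5*w**2/6 - 3*w*log(w**2/2 + 1)/4 - 7*w/6 - 3*w*log(3)/4 - 5*log(w**2 + 2)/3 + 7*sqrt(2)*atan(sqrt(2)*w/2)/6] = -2*w**2*log(w**2/2 + 1) - 2*w**2*log(3) - 5*w*log(w**2/2 + 1)/3 - 5*w*log(3)/3 - 3*log(w**2/2 + 1)/4 - 3*log(3)/4 = f(w).

An antiderivative is F(w) = -2*w**3*log(w**2/2 + 1)/3 - 2*w**3*log(3)/3 + 4*w**3/9 - 5*w**2*log(w**2/2 + 1)/6 - 5*w**2*log(3)/6 + 5*w**2/6 - 3*w*log(w**2/2 + 1)/4 - 7*w/6 - 3*w*log(3)/4 - 5*log(w**2 + 2)/3 + 7*sqrt(2)*atan(sqrt(2)*w/2)/6.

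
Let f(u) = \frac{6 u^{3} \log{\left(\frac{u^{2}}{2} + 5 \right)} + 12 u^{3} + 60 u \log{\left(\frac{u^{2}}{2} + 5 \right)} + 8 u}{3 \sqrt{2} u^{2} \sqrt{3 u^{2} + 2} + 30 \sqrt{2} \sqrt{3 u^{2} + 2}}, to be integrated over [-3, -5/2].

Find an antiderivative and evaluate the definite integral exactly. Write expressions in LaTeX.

f has the shape v'r + vr' for v = \frac{2 \sqrt{\frac{3 u^{2}}{2} + 1}}{3} and r = \log{\left(\frac{u^{2}}{2} + 5 \right)} — it is the derivative of the product v*r.
F(u) = \frac{2 \sqrt{\frac{3 u^{2}}{2} + 1} \log{\left(\frac{u^{2}}{2} + 5 \right)}}{3} is an antiderivative of f.
Check: d/du[\frac{2 \sqrt{\frac{3 u^{2}}{2} + 1} \log{\left(\frac{u^{2}}{2} + 5 \right)}}{3}] = \frac{6 u^{3} \log{\left(\frac{u^{2}}{2} + 5 \right)} + 12 u^{3} + 60 u \log{\left(\frac{u^{2}}{2} + 5 \right)} + 8 u}{3 \sqrt{2} u^{2} \sqrt{3 u^{2} + 2} + 30 \sqrt{2} \sqrt{3 u^{2} + 2}} = f(u).
F(-5/2) = \frac{\sqrt{166} \log{\left(\frac{65}{8} \right)}}{6}; F(-3) = \frac{\sqrt{58} \log{\left(\frac{19}{2} \right)}}{3}.
Integral = F(-5/2) - F(-3) = - \frac{\sqrt{58} \log{\left(\frac{19}{2} \right)}}{3} + \frac{\sqrt{166} \log{\left(\frac{65}{8} \right)}}{6}.

Antiderivative: F(u) = \frac{2 \sqrt{\frac{3 u^{2}}{2} + 1} \log{\left(\frac{u^{2}}{2} + 5 \right)}}{3}; value = - \frac{\sqrt{58} \log{\left(\frac{19}{2} \right)}}{3} + \frac{\sqrt{166} \log{\left(\frac{65}{8} \right)}}{6}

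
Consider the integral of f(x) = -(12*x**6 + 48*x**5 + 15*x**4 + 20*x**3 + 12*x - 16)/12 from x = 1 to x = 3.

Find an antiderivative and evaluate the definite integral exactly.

A candidate is checked by its d/dx: the result must match f(x).
F(x) = x*(-12*x**6 - 56*x**5 - 21*x**4 - 35*x**3 - 42*x + 112)/84 is an antiderivative of f.
Check: d/dx[x*(-12*x**6 - 56*x**5 - 21*x**4 - 35*x**3 - 42*x + 112)/84] = -x**6 - 4*x**5 - 5*x**4/4 - 5*x**3/3 - x + 4/3, which equals f(x).
F(3) = -6254/7; F(1) = -9/14.
Integral = F(3) - F(1) = -12499/14.

Antiderivative: F(x) = x*(-12*x**6 - 56*x**5 - 21*x**4 - 35*x**3 - 42*x + 112)/84; value = -12499/14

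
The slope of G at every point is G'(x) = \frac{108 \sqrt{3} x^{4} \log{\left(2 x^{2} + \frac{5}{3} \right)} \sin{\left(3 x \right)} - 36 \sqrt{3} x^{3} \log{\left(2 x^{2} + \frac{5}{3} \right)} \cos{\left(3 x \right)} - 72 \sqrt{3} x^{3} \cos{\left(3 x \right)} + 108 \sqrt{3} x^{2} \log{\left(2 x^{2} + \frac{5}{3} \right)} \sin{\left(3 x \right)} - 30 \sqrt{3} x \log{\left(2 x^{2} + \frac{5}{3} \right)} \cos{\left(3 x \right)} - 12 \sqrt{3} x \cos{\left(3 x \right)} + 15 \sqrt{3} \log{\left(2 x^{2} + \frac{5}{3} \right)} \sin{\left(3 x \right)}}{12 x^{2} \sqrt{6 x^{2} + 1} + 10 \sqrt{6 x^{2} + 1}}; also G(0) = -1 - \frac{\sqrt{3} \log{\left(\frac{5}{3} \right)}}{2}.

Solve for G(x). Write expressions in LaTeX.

G(x) = \frac{- \sqrt{3} \sqrt{6 x^{2} + 1} \log{\left(2 x^{2} + \frac{5}{3} \right)} \cos{\left(3 x \right)} - 2}{2}

For G(x) to be correct, d/dx[G] must agree with the stated G'(x) identically.
A general antiderivative is - \frac{3 \sqrt{2 x^{2} + \frac{1}{3}} \log{\left(2 x^{2} + \frac{5}{3} \right)} \cos{\left(3 x \right)}}{2} + C.
The condition gives C = -1 - \frac{\sqrt{3} \log{\left(\frac{5}{3} \right)}}{2} - (- \frac{\sqrt{3} \log{\left(\frac{5}{3} \right)}}{2}) = -1.
So G(x) = \frac{- \sqrt{3} \sqrt{6 x^{2} + 1} \log{\left(2 x^{2} + \frac{5}{3} \right)} \cos{\left(3 x \right)} - 2}{2}.
Check: d/dx[\frac{- \sqrt{3} \sqrt{6 x^{2} + 1} \log{\left(2 x^{2} + \frac{5}{3} \right)} \cos{\left(3 x \right)} - 2}{2}] = \frac{108 \sqrt{3} x^{4} \log{\left(2 x^{2} + \frac{5}{3} \right)} \sin{\left(3 x \right)} - 36 \sqrt{3} x^{3} \log{\left(2 x^{2} + \frac{5}{3} \right)} \cos{\left(3 x \right)} - 72 \sqrt{3} x^{3} \cos{\left(3 x \right)} + 108 \sqrt{3} x^{2} \log{\left(2 x^{2} + \frac{5}{3} \right)} \sin{\left(3 x \right)} - 30 \sqrt{3} x \log{\left(2 x^{2} + \frac{5}{3} \right)} \cos{\left(3 x \right)} - 12 \sqrt{3} x \cos{\left(3 x \right)} + 15 \sqrt{3} \log{\left(2 x^{2} + \frac{5}{3} \right)} \sin{\left(3 x \right)}}{12 x^{2} \sqrt{6 x^{2} + 1} + 10 \sqrt{6 x^{2} + 1}} = G'(x).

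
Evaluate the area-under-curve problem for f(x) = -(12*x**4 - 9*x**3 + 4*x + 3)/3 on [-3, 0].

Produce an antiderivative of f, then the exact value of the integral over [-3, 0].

Antiderivative: F(x) = -4*x**5/5 + 3*x**4/4 - 2*x**2/3 - x; value = -5043/20

A candidate is checked by its d/dx: the result must match f(x).
F(x) = -4*x**5/5 + 3*x**4/4 - 2*x**2/3 - x is an antiderivative of f.
Check: d/dx[-4*x**5/5 + 3*x**4/4 - 2*x**2/3 - x] = -4*x**4 + 3*x**3 - 4*x/3 - 1, which equals f(x).
F(0) = 0; F(-3) = 5043/20.
Integral = F(0) - F(-3) = -5043/20.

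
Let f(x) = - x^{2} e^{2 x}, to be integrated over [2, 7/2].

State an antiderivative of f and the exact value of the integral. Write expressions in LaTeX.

Antiderivative: F(x) = - \frac{x^{2} e^{2 x}}{2} + \frac{x e^{2 x}}{2} - \frac{e^{2 x}}{4}; value = - \frac{37 e^{7}}{8} + \frac{5 e^{4}}{4}

f has the shape u'v + uv' for u = - \frac{x^{2}}{2} + \frac{x}{2} - \frac{1}{4} and v = e^{2 x} — it is the derivative of the product u*v.
F(x) = - \frac{x^{2} e^{2 x}}{2} + \frac{x e^{2 x}}{2} - \frac{e^{2 x}}{4} is an antiderivative of f.
Check: d/dx[- \frac{x^{2} e^{2 x}}{2} + \frac{x e^{2 x}}{2} - \frac{e^{2 x}}{4}] = - x^{2} e^{2 x} = f(x).
F(7/2) = - \frac{37 e^{7}}{8}; F(2) = - \frac{5 e^{4}}{4}.
Integral = F(7/2) - F(2) = - \frac{37 e^{7}}{8} + \frac{5 e^{4}}{4}.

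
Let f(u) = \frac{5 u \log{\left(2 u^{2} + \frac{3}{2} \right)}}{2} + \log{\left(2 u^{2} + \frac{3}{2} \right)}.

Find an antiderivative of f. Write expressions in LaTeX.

An antiderivative is F(u) = \frac{5 u^{2} \log{\left(2 u^{2} + \frac{3}{2} \right)}}{4} - \frac{5 u^{2}}{4} + u \log{\left(2 u^{2} + \frac{3}{2} \right)} - 2 u + \frac{15 \log{\left(u^{2} + \frac{3}{4} \right)}}{16} + \sqrt{3} \operatorname{atan}{\left(\frac{2 \sqrt{3} u}{3} \right)}.

The integrand splits into summands that can be handled one at a time.
Check: d/du[\frac{5 u^{2} \log{\left(2 u^{2} + \frac{3}{2} \right)}}{4} - \frac{5 u^{2}}{4} + u \log{\left(2 u^{2} + \frac{3}{2} \right)} - 2 u + \frac{15 \log{\left(u^{2} + \frac{3}{4} \right)}}{16} + \sqrt{3} \operatorname{atan}{\left(\frac{2 \sqrt{3} u}{3} \right)}] = \frac{5 u \log{\left(2 u^{2} + \frac{3}{2} \right)}}{2} + \log{\left(2 u^{2} + \frac{3}{2} \right)} = f(u).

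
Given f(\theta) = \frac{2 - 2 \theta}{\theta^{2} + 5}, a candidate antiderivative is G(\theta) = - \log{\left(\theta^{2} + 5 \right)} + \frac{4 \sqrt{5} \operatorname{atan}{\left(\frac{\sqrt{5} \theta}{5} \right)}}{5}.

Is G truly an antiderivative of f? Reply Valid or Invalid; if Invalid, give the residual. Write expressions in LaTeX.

Invalid: d/d\theta[G] - f = \frac{2}{\theta^{2} + 5}, which is not 0.

d/d\theta[G] = \frac{4 - 2 \theta}{\theta^{2} + 5}
d/d\theta[G] - f(\theta) = \frac{2}{\theta^{2} + 5} != 0.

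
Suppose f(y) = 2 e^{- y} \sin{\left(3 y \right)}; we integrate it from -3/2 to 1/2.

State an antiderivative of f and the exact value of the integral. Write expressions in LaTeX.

Antiderivative: F(y) = - \frac{e^{- y} \sin{\left(3 y \right)}}{5} - \frac{3 e^{- y} \cos{\left(3 y \right)}}{5}; value = \frac{3 e^{\frac{3}{2}} \cos{\left(\frac{9}{2} \right)}}{5} - \frac{\sin{\left(\frac{3}{2} \right)}}{5 e^{\frac{1}{2}}} - \frac{3 \cos{\left(\frac{3}{2} \right)}}{5 e^{\frac{1}{2}}} - \frac{e^{\frac{3}{2}} \sin{\left(\frac{9}{2} \right)}}{5}

A candidate is checked by its d/dy: the result must match f(y).
F(y) = - \frac{e^{- y} \sin{\left(3 y \right)}}{5} - \frac{3 e^{- y} \cos{\left(3 y \right)}}{5} is an antiderivative of f.
Check: d/dy[- \frac{e^{- y} \sin{\left(3 y \right)}}{5} - \frac{3 e^{- y} \cos{\left(3 y \right)}}{5}] = 2 e^{- y} \sin{\left(3 y \right)} = f(y).
F(1/2) = - \frac{\sin{\left(\frac{3}{2} \right)}}{5 e^{\frac{1}{2}}} - \frac{3 \cos{\left(\frac{3}{2} \right)}}{5 e^{\frac{1}{2}}}; F(-3/2) = \frac{e^{\frac{3}{2}} \sin{\left(\frac{9}{2} \right)}}{5} - \frac{3 e^{\frac{3}{2}} \cos{\left(\frac{9}{2} \right)}}{5}.
Integral = F(1/2) - F(-3/2) = \frac{3 e^{\frac{3}{2}} \cos{\left(\frac{9}{2} \right)}}{5} - \frac{\sin{\left(\frac{3}{2} \right)}}{5 e^{\frac{1}{2}}} - \frac{3 \cos{\left(\frac{3}{2} \right)}}{5 e^{\frac{1}{2}}} - \frac{e^{\frac{3}{2}} \sin{\left(\frac{9}{2} \right)}}{5}.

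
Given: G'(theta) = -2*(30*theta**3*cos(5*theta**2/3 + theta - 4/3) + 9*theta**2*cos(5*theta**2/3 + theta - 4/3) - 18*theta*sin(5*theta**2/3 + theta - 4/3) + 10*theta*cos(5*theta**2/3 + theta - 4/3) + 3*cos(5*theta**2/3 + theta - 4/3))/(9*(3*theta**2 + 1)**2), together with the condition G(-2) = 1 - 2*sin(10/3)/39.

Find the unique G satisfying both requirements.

G(theta) = (9*theta**2 - 2*sin(5*theta**2/3 + theta - 4/3) + 3)/(9*theta**2 + 3)

G'(theta) has the shape u'v + uv' for u = -2/(3*(3*theta**2 + 1)) and v = sin(5*theta**2/3 + theta - 4/3) — it is the derivative of the product u*v.
A general antiderivative is -2*sin(5*theta**2/3 + theta - 4/3)/(3*(3*theta**2 + 1)) + C.
The condition gives C = 1 - 2*sin(10/3)/39 - (-2*sin(10/3)/39) = 1.
So G(theta) = (9*theta**2 - 2*sin(5*theta**2/3 + theta - 4/3) + 3)/(9*theta**2 + 3).
Check: d/dtheta[(9*theta**2 - 2*sin(5*theta**2/3 + theta - 4/3) + 3)/(9*theta**2 + 3)] = (-60*theta**3*cos(5*theta**2/3 + theta - 4/3) - 18*theta**2*cos(5*theta**2/3 + theta - 4/3) + 36*theta*sin(5*theta**2/3 + theta - 4/3) - 20*theta*cos(5*theta**2/3 + theta - 4/3) - 6*cos(5*theta**2/3 + theta - 4/3))/(81*theta**4 + 54*theta**2 + 9), which equals G'(theta).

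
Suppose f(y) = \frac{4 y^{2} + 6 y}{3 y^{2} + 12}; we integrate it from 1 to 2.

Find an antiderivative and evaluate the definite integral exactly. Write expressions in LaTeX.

Recover f(y) by differentiating a candidate F(y); any mismatch rules it out.
F(y) = \frac{4 y + 3 \log{\left(y^{2} + 4 \right)} - 8 \operatorname{atan}{\left(\frac{y}{2} \right)}}{3} is an antiderivative of f.
Check: d/dy[\frac{4 y + 3 \log{\left(y^{2} + 4 \right)} - 8 \operatorname{atan}{\left(\frac{y}{2} \right)}}{3}] = \frac{4 y^{2} + 6 y}{3 y^{2} + 12} = f(y).
F(2) = - \frac{2 \pi}{3} + \log{\left(8 \right)} + \frac{8}{3}; F(1) = - \frac{8 \operatorname{atan}{\left(\frac{1}{2} \right)}}{3} + \frac{4}{3} + \log{\left(5 \right)}.
Integral = F(2) - F(1) = - \frac{2 \pi}{3} - \log{\left(5 \right)} + \frac{8 \operatorname{atan}{\left(\frac{1}{2} \right)}}{3} + \frac{4}{3} + \log{\left(8 \right)}.

Antiderivative: F(y) = \frac{4 y + 3 \log{\left(y^{2} + 4 \right)} - 8 \operatorname{atan}{\left(\frac{y}{2} \right)}}{3}; value = - \frac{2 \pi}{3} - \log{\left(5 \right)} + \frac{8 \operatorname{atan}{\left(\frac{1}{2} \right)}}{3} + \frac{4}{3} + \log{\left(8 \right)}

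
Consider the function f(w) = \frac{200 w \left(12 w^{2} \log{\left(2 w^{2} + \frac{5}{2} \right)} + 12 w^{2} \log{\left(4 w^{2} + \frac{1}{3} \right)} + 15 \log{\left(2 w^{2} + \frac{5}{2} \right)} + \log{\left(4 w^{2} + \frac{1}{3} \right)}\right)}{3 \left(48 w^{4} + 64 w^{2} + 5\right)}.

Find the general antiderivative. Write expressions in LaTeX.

f has the shape u'v + uv' for u = \frac{25 \log{\left(4 w^{2} + \frac{1}{3} \right)}}{3} and v = \log{\left(2 w^{2} + \frac{5}{2} \right)} — it is the derivative of the product u*v.
Check: d/dw[\frac{25 \log{\left(2 w^{2} + \frac{5}{2} \right)} \log{\left(4 w^{2} + \frac{1}{3} \right)}}{3}] = \frac{2400 w^{3} \log{\left(2 w^{2} + \frac{5}{2} \right)} + 2400 w^{3} \log{\left(4 w^{2} + \frac{1}{3} \right)} + 3000 w \log{\left(2 w^{2} + \frac{5}{2} \right)} + 200 w \log{\left(4 w^{2} + \frac{1}{3} \right)}}{144 w^{4} + 192 w^{2} + 15}, which equals f(w).

F(w) = \frac{25 \log{\left(2 w^{2} + \frac{5}{2} \right)} \log{\left(4 w^{2} + \frac{1}{3} \right)}}{3} + C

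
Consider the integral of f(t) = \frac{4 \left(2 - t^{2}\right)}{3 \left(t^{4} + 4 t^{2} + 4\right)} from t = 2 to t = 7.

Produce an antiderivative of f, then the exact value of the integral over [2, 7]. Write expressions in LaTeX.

f has the shape u'v + uv' for u = 4 t and v = \frac{1}{3 t^{2} + 6} — it is the derivative of the product u*v.
F(t) = \frac{4 t}{3 \left(t^{2} + 2\right)} is an antiderivative of f.
Check: d/dt[\frac{4 t}{3 \left(t^{2} + 2\right)}] = \frac{8 - 4 t^{2}}{3 t^{4} + 12 t^{2} + 12}, which equals f(t).
F(7) = \frac{28}{153}; F(2) = \frac{4}{9}.
Integral = F(7) - F(2) = - \frac{40}{153}.

Antiderivative: F(t) = \frac{4 t}{3 \left(t^{2} + 2\right)}; value = - \frac{40}{153}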